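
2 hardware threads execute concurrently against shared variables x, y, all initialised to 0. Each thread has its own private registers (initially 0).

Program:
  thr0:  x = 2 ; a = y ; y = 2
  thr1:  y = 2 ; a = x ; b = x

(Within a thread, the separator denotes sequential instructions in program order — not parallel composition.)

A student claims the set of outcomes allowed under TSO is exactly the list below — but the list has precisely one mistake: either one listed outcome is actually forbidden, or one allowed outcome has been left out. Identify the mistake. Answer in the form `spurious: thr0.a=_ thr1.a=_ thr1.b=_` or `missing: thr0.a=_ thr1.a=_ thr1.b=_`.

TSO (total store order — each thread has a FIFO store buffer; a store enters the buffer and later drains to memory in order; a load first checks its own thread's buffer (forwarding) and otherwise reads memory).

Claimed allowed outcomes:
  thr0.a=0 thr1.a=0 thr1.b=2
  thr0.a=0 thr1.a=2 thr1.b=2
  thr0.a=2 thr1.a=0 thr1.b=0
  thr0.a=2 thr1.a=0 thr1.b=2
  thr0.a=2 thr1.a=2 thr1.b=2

missing: thr0.a=0 thr1.a=0 thr1.b=0

outcome vector order: (thr0.a,thr1.a,thr1.b)
TSO: 6 outcomes — {(0,0,0); (0,0,2); (0,2,2); (2,0,0); (2,0,2); (2,2,2)}
TSO∖claimed = {(0,0,0)}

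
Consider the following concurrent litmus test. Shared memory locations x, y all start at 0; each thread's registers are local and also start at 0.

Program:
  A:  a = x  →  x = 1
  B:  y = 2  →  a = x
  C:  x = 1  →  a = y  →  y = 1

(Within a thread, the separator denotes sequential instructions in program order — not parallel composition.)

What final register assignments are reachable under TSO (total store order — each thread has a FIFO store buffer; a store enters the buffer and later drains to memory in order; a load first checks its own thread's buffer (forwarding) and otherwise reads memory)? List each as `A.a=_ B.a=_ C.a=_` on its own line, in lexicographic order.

A.a=0 B.a=0 C.a=0
A.a=0 B.a=0 C.a=2
A.a=0 B.a=1 C.a=0
A.a=0 B.a=1 C.a=2
A.a=1 B.a=0 C.a=0
A.a=1 B.a=0 C.a=2
A.a=1 B.a=1 C.a=0
A.a=1 B.a=1 C.a=2

outcome vector order: (A.a,B.a,C.a)
|TSO outcomes| = 8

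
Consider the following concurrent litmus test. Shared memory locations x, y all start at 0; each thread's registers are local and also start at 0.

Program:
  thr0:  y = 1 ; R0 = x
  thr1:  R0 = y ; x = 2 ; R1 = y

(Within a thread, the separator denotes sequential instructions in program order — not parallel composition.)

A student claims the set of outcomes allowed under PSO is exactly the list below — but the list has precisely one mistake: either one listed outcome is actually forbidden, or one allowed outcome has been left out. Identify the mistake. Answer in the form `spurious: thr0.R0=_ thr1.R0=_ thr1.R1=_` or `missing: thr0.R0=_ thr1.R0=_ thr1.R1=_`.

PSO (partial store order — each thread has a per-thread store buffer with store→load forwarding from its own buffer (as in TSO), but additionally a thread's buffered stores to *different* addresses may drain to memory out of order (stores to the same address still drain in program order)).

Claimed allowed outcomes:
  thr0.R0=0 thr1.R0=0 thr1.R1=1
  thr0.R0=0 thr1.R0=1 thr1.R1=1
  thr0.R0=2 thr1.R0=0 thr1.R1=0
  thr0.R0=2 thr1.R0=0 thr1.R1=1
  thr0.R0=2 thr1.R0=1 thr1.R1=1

outcome vector order: (thr0.R0,thr1.R0,thr1.R1)
[PSO] allowed = {<0 0 0>; <0 0 1>; <0 1 1>; <2 0 0>; <2 0 1>; <2 1 1>}
PSO∖claimed = {<0 0 0>}

missing: thr0.R0=0 thr1.R0=0 thr1.R1=0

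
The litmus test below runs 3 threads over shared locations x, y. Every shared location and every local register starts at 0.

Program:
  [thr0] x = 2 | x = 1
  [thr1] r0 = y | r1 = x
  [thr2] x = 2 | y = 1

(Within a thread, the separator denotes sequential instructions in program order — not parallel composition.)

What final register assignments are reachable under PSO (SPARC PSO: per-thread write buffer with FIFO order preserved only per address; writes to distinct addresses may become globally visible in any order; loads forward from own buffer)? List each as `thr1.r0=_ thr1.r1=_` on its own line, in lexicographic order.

thr1.r0=0 thr1.r1=0
thr1.r0=0 thr1.r1=1
thr1.r0=0 thr1.r1=2
thr1.r0=1 thr1.r1=0
thr1.r0=1 thr1.r1=1
thr1.r0=1 thr1.r1=2

outcome vector order: (thr1.r0,thr1.r1)
|PSO outcomes| = 6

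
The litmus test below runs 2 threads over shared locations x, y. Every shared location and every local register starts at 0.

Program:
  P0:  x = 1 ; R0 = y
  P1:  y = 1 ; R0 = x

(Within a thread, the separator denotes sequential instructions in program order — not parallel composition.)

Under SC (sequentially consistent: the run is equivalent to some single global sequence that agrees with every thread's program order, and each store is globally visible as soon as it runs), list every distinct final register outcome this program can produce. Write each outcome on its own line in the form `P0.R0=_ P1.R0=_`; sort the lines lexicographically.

outcome vector order: (P0.R0,P1.R0)
|SC outcomes| = 3

P0.R0=0 P1.R0=1
P0.R0=1 P1.R0=0
P0.R0=1 P1.R0=1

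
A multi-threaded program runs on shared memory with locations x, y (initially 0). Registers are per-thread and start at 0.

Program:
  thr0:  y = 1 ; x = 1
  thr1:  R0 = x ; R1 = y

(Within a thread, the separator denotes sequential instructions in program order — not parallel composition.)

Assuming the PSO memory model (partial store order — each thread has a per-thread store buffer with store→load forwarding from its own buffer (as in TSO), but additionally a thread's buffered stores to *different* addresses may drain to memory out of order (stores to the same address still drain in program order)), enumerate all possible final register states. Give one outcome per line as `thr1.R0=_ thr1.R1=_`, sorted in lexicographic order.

thr1.R0=0 thr1.R1=0
thr1.R0=0 thr1.R1=1
thr1.R0=1 thr1.R1=0
thr1.R0=1 thr1.R1=1

outcome vector order: (thr1.R0,thr1.R1)
|PSO outcomes| = 4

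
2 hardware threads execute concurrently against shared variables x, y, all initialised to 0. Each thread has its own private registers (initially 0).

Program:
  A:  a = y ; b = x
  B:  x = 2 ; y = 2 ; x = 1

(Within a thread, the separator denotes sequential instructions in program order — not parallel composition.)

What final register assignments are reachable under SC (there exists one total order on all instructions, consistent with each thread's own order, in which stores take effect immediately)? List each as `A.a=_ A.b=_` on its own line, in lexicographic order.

A.a=0 A.b=0
A.a=0 A.b=1
A.a=0 A.b=2
A.a=2 A.b=1
A.a=2 A.b=2

outcome vector order: (A.a,A.b)
|SC outcomes| = 5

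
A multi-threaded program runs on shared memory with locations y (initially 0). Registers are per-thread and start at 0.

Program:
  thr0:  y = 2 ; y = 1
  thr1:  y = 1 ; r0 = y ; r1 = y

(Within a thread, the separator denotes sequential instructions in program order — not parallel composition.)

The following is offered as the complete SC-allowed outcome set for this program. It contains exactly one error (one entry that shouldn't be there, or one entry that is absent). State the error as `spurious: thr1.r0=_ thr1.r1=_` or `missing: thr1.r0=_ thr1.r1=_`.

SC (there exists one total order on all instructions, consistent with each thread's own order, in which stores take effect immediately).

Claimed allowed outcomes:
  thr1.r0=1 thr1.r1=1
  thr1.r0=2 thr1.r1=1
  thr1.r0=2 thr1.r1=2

missing: thr1.r0=1 thr1.r1=2

outcome vector order: (thr1.r0,thr1.r1)
SC: 4 outcomes — {<1 1> <1 2> <2 1> <2 2>}
SC∖claimed = {<1 2>}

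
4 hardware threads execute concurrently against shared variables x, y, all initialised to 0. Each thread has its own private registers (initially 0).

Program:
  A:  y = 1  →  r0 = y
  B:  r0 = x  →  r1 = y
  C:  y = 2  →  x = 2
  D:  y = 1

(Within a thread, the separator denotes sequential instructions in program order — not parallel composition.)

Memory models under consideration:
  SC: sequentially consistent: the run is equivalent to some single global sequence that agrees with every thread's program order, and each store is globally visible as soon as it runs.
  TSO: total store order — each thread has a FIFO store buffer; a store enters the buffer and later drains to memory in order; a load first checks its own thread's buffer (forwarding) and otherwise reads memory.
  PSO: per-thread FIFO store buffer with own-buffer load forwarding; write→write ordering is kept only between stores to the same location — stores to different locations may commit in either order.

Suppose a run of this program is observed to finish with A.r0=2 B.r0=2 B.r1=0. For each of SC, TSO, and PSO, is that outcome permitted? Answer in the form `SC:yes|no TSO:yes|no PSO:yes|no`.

SC:no TSO:no PSO:yes

outcome vector order: (A.r0,B.r0,B.r1)
SC (10): <1 0 0> <1 0 1> <1 0 2> <1 2 1> <1 2 2> <2 0 0> <2 0 1> <2 0 2> <2 2 1> <2 2 2>
TSO (10): <1 0 0> <1 0 1> <1 0 2> <1 2 1> <1 2 2> <2 0 0> <2 0 1> <2 0 2> <2 2 1> <2 2 2>
PSO (12): <1 0 0> <1 0 1> <1 0 2> <1 2 0> <1 2 1> <1 2 2> <2 0 0> <2 0 1> <2 0 2> <2 2 0> <2 2 1> <2 2 2>
target <2 2 0> ∈ {PSO}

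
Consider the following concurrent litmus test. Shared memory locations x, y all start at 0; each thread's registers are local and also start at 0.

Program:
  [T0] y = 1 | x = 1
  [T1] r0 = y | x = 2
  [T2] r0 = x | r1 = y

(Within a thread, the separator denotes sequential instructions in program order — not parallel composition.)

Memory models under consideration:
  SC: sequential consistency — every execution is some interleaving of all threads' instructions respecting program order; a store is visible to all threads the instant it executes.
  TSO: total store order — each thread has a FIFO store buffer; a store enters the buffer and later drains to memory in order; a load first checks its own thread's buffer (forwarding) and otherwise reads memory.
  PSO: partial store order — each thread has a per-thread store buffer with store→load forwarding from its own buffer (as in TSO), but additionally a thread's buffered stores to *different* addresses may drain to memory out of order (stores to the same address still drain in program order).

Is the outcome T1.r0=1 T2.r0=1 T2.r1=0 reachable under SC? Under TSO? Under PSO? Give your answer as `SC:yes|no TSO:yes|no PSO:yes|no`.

outcome vector order: (T1.r0,T2.r0,T2.r1)
[SC] allowed = {0/0/0; 0/0/1; 0/1/1; 0/2/0; 0/2/1; 1/0/0; 1/0/1; 1/1/1; 1/2/1}
[TSO] allowed = {0/0/0; 0/0/1; 0/1/1; 0/2/0; 0/2/1; 1/0/0; 1/0/1; 1/1/1; 1/2/1}
[PSO] allowed = {0/0/0; 0/0/1; 0/1/0; 0/1/1; 0/2/0; 0/2/1; 1/0/0; 1/0/1; 1/1/0; 1/1/1; 1/2/1}
target 1/1/0 ∈ {PSO}

SC:no TSO:no PSO:yes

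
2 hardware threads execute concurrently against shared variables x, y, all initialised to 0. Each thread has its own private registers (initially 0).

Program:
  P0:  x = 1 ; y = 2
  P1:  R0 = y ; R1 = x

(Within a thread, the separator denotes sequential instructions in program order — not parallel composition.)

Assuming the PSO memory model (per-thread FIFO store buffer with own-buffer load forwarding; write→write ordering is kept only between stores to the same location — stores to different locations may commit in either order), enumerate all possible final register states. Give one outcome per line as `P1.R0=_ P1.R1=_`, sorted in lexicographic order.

P1.R0=0 P1.R1=0
P1.R0=0 P1.R1=1
P1.R0=2 P1.R1=0
P1.R0=2 P1.R1=1

outcome vector order: (P1.R0,P1.R1)
|PSO outcomes| = 4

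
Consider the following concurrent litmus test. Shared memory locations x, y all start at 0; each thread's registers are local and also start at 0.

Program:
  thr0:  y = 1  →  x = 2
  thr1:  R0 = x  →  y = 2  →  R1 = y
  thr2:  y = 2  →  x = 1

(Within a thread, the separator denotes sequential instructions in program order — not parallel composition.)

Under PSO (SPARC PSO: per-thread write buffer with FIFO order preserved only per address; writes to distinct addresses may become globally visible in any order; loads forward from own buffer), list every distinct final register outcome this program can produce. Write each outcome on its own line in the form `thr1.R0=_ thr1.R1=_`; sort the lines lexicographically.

thr1.R0=0 thr1.R1=1
thr1.R0=0 thr1.R1=2
thr1.R0=1 thr1.R1=1
thr1.R0=1 thr1.R1=2
thr1.R0=2 thr1.R1=1
thr1.R0=2 thr1.R1=2

outcome vector order: (thr1.R0,thr1.R1)
|PSO outcomes| = 6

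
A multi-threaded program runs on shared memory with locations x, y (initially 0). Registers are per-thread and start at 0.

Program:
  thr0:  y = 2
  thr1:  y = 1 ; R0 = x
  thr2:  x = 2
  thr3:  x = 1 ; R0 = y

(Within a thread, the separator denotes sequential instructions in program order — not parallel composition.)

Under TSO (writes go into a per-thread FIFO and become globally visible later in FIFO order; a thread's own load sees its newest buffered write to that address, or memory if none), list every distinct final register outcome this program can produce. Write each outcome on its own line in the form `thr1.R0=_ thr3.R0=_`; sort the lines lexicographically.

outcome vector order: (thr1.R0,thr3.R0)
|TSO outcomes| = 9

thr1.R0=0 thr3.R0=0
thr1.R0=0 thr3.R0=1
thr1.R0=0 thr3.R0=2
thr1.R0=1 thr3.R0=0
thr1.R0=1 thr3.R0=1
thr1.R0=1 thr3.R0=2
thr1.R0=2 thr3.R0=0
thr1.R0=2 thr3.R0=1
thr1.R0=2 thr3.R0=2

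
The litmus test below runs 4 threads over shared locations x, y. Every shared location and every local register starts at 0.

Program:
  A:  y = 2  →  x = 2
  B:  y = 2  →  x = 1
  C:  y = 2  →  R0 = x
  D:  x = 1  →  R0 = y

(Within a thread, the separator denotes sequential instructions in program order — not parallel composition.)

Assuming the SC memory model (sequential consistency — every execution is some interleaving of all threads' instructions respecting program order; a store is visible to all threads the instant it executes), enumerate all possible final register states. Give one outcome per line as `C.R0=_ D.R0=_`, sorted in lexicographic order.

outcome vector order: (C.R0,D.R0)
|SC outcomes| = 5

C.R0=0 D.R0=2
C.R0=1 D.R0=0
C.R0=1 D.R0=2
C.R0=2 D.R0=0
C.R0=2 D.R0=2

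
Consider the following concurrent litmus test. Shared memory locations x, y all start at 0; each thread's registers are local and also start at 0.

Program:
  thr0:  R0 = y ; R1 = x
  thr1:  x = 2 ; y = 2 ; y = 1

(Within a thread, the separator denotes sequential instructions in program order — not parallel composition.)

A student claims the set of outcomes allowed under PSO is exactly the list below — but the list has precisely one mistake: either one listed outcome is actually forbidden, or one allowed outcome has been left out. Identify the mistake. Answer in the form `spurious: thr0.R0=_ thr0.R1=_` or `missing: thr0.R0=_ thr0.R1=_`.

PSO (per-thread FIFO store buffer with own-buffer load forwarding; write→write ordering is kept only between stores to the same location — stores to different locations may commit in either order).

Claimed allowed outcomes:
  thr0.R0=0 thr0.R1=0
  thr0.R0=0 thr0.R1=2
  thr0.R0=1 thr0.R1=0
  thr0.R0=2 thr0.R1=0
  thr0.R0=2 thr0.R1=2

missing: thr0.R0=1 thr0.R1=2

outcome vector order: (thr0.R0,thr0.R1)
[PSO] allowed = {0/0, 0/2, 1/0, 1/2, 2/0, 2/2}
PSO∖claimed = {1/2}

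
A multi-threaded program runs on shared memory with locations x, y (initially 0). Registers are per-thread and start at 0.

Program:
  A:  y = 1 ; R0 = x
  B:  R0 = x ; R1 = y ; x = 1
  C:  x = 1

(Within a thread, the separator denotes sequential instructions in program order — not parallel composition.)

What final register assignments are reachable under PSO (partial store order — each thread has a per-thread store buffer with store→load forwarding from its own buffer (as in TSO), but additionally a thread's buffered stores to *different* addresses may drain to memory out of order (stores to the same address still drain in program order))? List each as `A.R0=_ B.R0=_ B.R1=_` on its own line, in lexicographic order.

outcome vector order: (A.R0,B.R0,B.R1)
|PSO outcomes| = 8

A.R0=0 B.R0=0 B.R1=0
A.R0=0 B.R0=0 B.R1=1
A.R0=0 B.R0=1 B.R1=0
A.R0=0 B.R0=1 B.R1=1
A.R0=1 B.R0=0 B.R1=0
A.R0=1 B.R0=0 B.R1=1
A.R0=1 B.R0=1 B.R1=0
A.R0=1 B.R0=1 B.R1=1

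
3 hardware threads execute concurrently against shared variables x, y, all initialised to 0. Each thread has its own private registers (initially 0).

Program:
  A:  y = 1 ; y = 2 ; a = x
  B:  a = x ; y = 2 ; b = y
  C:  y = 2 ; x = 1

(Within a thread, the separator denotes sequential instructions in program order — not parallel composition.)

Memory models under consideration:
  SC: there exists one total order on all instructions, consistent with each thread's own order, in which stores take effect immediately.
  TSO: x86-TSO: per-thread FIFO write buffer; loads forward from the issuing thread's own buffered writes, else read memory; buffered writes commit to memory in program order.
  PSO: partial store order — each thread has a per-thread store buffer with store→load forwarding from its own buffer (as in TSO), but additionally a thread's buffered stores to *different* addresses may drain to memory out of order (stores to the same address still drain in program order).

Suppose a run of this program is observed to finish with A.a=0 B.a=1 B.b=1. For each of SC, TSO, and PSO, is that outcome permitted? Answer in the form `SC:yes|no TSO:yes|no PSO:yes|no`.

SC:no TSO:yes PSO:yes

outcome vector order: (A.a,B.a,B.b)
under SC → <0 0 1>, <0 0 2>, <0 1 2>, <1 0 1>, <1 0 2>, <1 1 1>, <1 1 2>
under TSO → <0 0 1>, <0 0 2>, <0 1 1>, <0 1 2>, <1 0 1>, <1 0 2>, <1 1 1>, <1 1 2>
under PSO → <0 0 1>, <0 0 2>, <0 1 1>, <0 1 2>, <1 0 1>, <1 0 2>, <1 1 1>, <1 1 2>
target <0 1 1> ∈ {TSO,PSO}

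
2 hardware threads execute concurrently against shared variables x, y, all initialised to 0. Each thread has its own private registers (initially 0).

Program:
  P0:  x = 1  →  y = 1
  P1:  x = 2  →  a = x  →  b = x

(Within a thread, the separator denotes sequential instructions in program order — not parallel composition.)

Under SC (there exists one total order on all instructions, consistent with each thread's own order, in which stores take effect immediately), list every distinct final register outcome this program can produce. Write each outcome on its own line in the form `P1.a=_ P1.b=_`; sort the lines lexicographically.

outcome vector order: (P1.a,P1.b)
|SC outcomes| = 3

P1.a=1 P1.b=1
P1.a=2 P1.b=1
P1.a=2 P1.b=2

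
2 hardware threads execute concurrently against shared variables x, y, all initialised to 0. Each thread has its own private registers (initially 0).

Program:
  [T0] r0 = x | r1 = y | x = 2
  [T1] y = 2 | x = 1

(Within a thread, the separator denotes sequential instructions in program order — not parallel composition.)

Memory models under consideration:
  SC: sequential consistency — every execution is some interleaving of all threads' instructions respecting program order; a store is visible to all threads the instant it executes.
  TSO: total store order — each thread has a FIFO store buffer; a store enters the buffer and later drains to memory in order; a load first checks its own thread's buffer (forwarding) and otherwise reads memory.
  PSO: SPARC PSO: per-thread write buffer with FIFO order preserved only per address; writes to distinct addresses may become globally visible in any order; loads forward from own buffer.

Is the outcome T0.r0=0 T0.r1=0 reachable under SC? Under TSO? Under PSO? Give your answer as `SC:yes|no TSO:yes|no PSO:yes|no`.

SC:yes TSO:yes PSO:yes

outcome vector order: (T0.r0,T0.r1)
under SC → <0 0> <0 2> <1 2>
under TSO → <0 0> <0 2> <1 2>
under PSO → <0 0> <0 2> <1 0> <1 2>
target <0 0> ∈ {SC,TSO,PSO}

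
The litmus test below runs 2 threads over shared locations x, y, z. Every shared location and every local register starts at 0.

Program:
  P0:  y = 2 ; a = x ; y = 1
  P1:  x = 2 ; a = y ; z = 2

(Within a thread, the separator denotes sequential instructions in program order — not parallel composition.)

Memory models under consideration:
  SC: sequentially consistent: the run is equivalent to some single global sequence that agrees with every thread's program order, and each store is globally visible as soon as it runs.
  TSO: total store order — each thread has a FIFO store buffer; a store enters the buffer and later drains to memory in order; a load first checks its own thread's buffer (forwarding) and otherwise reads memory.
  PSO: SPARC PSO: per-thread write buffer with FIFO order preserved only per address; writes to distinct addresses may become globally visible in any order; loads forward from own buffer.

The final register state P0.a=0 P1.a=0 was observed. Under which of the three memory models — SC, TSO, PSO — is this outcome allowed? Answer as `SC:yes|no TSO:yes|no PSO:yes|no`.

outcome vector order: (P0.a,P1.a)
SC (5): (0,1) (0,2) (2,0) (2,1) (2,2)
TSO (6): (0,0) (0,1) (0,2) (2,0) (2,1) (2,2)
PSO (6): (0,0) (0,1) (0,2) (2,0) (2,1) (2,2)
target (0,0) ∈ {TSO,PSO}

SC:no TSO:yes PSO:yes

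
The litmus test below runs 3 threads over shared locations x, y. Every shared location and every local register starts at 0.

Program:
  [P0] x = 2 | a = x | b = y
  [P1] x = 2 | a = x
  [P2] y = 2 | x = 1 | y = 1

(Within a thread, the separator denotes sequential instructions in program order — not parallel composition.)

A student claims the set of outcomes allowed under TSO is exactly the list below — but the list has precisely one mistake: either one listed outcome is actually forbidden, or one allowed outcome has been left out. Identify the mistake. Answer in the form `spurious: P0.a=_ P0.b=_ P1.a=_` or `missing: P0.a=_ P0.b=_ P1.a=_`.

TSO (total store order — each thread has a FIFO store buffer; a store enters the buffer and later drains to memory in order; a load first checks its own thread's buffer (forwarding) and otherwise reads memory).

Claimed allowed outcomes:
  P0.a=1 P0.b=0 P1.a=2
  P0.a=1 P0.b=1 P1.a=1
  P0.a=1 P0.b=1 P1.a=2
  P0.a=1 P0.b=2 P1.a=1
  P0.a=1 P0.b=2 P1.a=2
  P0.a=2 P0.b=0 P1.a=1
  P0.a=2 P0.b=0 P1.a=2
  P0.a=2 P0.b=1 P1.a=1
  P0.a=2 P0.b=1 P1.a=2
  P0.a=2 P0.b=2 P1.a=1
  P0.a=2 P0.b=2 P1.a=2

spurious: P0.a=1 P0.b=0 P1.a=2

outcome vector order: (P0.a,P0.b,P1.a)
TSO (10): (1,1,1); (1,1,2); (1,2,1); (1,2,2); (2,0,1); (2,0,2); (2,1,1); (2,1,2); (2,2,1); (2,2,2)
claimed∖TSO = {(1,0,2)}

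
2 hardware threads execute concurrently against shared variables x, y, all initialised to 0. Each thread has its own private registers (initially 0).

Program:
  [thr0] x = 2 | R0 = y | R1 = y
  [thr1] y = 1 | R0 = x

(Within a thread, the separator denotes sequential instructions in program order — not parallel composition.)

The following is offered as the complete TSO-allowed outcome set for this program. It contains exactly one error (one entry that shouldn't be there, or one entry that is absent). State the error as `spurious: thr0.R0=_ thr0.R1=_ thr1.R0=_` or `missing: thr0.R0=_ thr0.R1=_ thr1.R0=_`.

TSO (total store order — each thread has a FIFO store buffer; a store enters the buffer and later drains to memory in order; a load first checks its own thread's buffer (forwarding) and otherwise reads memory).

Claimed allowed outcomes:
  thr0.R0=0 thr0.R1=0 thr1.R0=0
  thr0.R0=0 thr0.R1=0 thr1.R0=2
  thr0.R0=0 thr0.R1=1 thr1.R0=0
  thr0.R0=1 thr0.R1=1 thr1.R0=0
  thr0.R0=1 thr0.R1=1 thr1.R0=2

outcome vector order: (thr0.R0,thr0.R1,thr1.R0)
TSO: 6 outcomes — {<0 0 0>; <0 0 2>; <0 1 0>; <0 1 2>; <1 1 0>; <1 1 2>}
TSO∖claimed = {<0 1 2>}

missing: thr0.R0=0 thr0.R1=1 thr1.R0=2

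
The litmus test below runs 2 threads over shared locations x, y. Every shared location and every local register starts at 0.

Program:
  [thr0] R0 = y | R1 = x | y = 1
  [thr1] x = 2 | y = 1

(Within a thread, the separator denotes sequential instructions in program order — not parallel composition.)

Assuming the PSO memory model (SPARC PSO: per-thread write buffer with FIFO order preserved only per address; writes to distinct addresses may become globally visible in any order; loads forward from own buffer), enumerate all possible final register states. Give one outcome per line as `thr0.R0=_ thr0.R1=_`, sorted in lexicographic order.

outcome vector order: (thr0.R0,thr0.R1)
|PSO outcomes| = 4

thr0.R0=0 thr0.R1=0
thr0.R0=0 thr0.R1=2
thr0.R0=1 thr0.R1=0
thr0.R0=1 thr0.R1=2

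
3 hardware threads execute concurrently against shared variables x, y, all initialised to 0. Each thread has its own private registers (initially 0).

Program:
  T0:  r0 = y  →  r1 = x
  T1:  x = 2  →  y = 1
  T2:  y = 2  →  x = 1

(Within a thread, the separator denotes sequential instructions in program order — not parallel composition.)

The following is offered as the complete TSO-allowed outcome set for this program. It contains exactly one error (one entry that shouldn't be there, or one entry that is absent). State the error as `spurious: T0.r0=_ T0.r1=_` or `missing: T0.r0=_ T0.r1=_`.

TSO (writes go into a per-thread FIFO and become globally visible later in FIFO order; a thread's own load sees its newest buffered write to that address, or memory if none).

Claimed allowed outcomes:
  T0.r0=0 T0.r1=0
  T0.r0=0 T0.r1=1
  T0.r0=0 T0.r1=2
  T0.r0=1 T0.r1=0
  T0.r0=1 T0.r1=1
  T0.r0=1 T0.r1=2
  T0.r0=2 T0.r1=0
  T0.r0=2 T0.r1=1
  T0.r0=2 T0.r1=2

outcome vector order: (T0.r0,T0.r1)
TSO: 8 outcomes — {(0,0), (0,1), (0,2), (1,1), (1,2), (2,0), (2,1), (2,2)}
claimed∖TSO = {(1,0)}

spurious: T0.r0=1 T0.r1=0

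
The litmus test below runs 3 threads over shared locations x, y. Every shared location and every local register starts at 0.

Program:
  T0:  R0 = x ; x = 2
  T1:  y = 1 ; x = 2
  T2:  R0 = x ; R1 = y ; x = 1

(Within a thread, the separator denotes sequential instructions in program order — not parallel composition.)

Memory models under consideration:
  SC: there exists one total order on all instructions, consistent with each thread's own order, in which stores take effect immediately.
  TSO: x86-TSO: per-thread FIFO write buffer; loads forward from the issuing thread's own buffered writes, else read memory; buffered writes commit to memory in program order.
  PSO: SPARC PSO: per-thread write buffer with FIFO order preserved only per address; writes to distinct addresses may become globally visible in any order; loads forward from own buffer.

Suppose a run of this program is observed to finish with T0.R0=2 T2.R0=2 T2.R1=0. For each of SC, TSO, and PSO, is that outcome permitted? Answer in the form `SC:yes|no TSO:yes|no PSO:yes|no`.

outcome vector order: (T0.R0,T2.R0,T2.R1)
SC (10): 000; 001; 020; 021; 100; 101; 121; 200; 201; 221
TSO (10): 000; 001; 020; 021; 100; 101; 121; 200; 201; 221
PSO (12): 000; 001; 020; 021; 100; 101; 120; 121; 200; 201; 220; 221
target 220 ∈ {PSO}

SC:no TSO:no PSO:yes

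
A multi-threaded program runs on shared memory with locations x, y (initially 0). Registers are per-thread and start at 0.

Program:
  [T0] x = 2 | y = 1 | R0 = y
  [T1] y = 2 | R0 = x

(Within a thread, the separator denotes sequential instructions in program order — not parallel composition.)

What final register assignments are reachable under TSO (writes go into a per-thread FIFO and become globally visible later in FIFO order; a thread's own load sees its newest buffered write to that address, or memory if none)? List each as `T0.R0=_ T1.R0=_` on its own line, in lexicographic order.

T0.R0=1 T1.R0=0
T0.R0=1 T1.R0=2
T0.R0=2 T1.R0=0
T0.R0=2 T1.R0=2

outcome vector order: (T0.R0,T1.R0)
|TSO outcomes| = 4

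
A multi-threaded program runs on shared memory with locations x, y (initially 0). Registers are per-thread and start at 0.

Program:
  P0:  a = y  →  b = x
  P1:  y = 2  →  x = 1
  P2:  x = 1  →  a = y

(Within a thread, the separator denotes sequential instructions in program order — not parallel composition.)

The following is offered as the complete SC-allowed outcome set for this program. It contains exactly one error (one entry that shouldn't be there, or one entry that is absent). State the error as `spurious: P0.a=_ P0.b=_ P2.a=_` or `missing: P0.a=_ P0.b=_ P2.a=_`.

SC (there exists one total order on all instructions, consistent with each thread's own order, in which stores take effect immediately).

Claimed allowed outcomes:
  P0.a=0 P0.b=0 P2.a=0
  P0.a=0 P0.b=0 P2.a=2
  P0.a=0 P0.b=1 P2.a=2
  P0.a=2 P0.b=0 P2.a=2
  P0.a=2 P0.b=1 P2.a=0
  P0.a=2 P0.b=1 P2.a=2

missing: P0.a=0 P0.b=1 P2.a=0

outcome vector order: (P0.a,P0.b,P2.a)
under SC → 0/0/0 0/0/2 0/1/0 0/1/2 2/0/2 2/1/0 2/1/2
SC∖claimed = {0/1/0}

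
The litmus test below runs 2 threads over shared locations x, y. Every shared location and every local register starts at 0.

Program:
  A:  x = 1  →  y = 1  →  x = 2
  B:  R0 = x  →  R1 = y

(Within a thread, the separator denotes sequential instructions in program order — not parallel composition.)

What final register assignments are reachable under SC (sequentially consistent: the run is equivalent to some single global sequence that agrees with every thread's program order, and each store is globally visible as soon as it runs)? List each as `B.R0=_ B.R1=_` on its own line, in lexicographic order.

outcome vector order: (B.R0,B.R1)
|SC outcomes| = 5

B.R0=0 B.R1=0
B.R0=0 B.R1=1
B.R0=1 B.R1=0
B.R0=1 B.R1=1
B.R0=2 B.R1=1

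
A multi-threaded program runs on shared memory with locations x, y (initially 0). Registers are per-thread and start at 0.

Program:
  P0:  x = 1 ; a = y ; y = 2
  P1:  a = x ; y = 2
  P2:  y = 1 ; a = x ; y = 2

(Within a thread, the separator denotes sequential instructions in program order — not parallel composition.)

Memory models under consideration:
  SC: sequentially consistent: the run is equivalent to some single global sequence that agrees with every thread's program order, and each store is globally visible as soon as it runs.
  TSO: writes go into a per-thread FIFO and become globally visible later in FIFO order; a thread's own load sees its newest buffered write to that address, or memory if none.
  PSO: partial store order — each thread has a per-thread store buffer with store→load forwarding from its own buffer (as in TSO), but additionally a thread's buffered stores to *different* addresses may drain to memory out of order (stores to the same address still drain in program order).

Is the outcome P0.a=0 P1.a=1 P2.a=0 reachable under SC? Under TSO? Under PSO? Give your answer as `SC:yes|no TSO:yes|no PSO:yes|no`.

outcome vector order: (P0.a,P1.a,P2.a)
under SC → (0,0,1) (0,1,1) (1,0,0) (1,0,1) (1,1,0) (1,1,1) (2,0,0) (2,0,1) (2,1,0) (2,1,1)
under TSO → (0,0,0) (0,0,1) (0,1,0) (0,1,1) (1,0,0) (1,0,1) (1,1,0) (1,1,1) (2,0,0) (2,0,1) (2,1,0) (2,1,1)
under PSO → (0,0,0) (0,0,1) (0,1,0) (0,1,1) (1,0,0) (1,0,1) (1,1,0) (1,1,1) (2,0,0) (2,0,1) (2,1,0) (2,1,1)
target (0,1,0) ∈ {TSO,PSO}

SC:no TSO:yes PSO:yes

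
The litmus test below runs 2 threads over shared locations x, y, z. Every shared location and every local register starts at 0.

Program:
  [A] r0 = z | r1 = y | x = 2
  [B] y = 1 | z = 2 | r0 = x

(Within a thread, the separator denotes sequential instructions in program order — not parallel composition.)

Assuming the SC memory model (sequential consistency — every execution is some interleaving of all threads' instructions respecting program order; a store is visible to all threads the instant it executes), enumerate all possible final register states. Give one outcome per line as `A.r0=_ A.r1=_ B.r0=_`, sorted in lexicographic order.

outcome vector order: (A.r0,A.r1,B.r0)
|SC outcomes| = 6

A.r0=0 A.r1=0 B.r0=0
A.r0=0 A.r1=0 B.r0=2
A.r0=0 A.r1=1 B.r0=0
A.r0=0 A.r1=1 B.r0=2
A.r0=2 A.r1=1 B.r0=0
A.r0=2 A.r1=1 B.r0=2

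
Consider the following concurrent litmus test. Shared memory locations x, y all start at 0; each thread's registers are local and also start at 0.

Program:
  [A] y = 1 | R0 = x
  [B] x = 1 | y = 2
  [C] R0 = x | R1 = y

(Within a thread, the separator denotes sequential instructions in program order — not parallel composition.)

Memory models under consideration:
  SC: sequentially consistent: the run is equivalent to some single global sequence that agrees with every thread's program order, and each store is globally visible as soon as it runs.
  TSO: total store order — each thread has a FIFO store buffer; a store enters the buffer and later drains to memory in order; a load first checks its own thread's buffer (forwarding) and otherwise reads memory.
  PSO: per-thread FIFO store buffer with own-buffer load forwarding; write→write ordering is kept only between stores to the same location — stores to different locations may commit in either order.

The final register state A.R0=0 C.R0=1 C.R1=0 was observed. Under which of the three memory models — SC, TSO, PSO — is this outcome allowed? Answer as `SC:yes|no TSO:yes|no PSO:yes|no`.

SC:no TSO:yes PSO:yes

outcome vector order: (A.R0,C.R0,C.R1)
under SC → 000 001 002 011 012 100 101 102 110 111 112
under TSO → 000 001 002 010 011 012 100 101 102 110 111 112
under PSO → 000 001 002 010 011 012 100 101 102 110 111 112
target 010 ∈ {TSO,PSO}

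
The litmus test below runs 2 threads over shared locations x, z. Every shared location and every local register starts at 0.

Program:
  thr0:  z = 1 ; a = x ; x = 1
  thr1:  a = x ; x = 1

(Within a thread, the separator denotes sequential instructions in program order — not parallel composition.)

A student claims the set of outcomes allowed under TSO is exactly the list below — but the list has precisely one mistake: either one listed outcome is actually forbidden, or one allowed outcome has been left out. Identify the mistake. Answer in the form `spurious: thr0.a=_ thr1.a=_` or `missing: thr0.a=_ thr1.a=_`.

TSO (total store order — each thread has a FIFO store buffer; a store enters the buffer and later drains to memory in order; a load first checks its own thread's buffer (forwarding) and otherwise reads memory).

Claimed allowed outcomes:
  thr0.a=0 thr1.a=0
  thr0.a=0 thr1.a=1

missing: thr0.a=1 thr1.a=0

outcome vector order: (thr0.a,thr1.a)
under TSO → 00, 01, 10
TSO∖claimed = {10}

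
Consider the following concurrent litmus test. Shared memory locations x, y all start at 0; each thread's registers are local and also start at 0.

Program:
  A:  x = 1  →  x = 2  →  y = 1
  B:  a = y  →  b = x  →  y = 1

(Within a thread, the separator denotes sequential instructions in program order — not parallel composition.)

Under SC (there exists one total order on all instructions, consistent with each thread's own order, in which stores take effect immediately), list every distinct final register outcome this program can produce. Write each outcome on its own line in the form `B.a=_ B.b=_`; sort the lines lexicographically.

B.a=0 B.b=0
B.a=0 B.b=1
B.a=0 B.b=2
B.a=1 B.b=2

outcome vector order: (B.a,B.b)
|SC outcomes| = 4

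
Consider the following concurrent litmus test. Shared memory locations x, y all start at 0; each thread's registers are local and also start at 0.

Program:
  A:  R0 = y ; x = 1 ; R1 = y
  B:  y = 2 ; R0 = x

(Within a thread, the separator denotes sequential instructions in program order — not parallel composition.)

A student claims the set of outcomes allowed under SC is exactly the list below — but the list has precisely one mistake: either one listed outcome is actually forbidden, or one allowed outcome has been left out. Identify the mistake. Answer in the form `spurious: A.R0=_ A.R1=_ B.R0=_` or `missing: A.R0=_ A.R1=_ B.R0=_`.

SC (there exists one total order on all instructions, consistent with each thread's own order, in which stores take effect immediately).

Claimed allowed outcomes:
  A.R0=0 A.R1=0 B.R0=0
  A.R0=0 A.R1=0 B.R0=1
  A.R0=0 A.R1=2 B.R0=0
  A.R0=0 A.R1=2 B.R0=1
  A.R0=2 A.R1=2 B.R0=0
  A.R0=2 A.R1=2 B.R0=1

spurious: A.R0=0 A.R1=0 B.R0=0

outcome vector order: (A.R0,A.R1,B.R0)
SC (5): 001, 020, 021, 220, 221
claimed∖SC = {000}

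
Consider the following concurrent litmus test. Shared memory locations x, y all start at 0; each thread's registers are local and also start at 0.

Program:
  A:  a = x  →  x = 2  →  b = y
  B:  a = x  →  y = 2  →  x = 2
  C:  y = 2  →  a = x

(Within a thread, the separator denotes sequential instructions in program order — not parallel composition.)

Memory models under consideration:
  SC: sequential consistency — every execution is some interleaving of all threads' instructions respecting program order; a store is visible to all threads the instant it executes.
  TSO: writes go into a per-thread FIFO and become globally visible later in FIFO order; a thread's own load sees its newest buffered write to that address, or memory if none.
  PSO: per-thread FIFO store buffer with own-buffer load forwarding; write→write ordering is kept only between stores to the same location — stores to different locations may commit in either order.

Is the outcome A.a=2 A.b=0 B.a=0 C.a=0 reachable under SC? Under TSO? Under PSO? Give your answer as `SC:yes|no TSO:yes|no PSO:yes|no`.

SC:no TSO:no PSO:yes

outcome vector order: (A.a,A.b,B.a,C.a)
SC: 8 outcomes — {0002, 0022, 0200, 0202, 0220, 0222, 2200, 2202}
TSO: 10 outcomes — {0000, 0002, 0020, 0022, 0200, 0202, 0220, 0222, 2200, 2202}
PSO: 12 outcomes — {0000, 0002, 0020, 0022, 0200, 0202, 0220, 0222, 2000, 2002, 2200, 2202}
target 2000 ∈ {PSO}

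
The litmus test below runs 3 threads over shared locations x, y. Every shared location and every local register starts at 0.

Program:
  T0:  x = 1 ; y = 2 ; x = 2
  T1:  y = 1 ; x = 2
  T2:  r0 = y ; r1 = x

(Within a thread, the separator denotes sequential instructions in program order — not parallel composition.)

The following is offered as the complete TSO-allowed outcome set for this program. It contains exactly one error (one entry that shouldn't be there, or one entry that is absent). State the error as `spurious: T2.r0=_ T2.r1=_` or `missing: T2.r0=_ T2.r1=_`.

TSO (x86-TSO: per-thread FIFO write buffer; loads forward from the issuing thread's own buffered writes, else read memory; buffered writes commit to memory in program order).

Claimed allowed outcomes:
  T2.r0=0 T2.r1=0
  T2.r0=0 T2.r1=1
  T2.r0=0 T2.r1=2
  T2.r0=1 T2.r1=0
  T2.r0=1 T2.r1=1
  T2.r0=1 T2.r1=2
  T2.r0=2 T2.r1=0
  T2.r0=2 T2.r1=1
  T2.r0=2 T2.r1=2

spurious: T2.r0=2 T2.r1=0

outcome vector order: (T2.r0,T2.r1)
[TSO] allowed = {00 01 02 10 11 12 21 22}
claimed∖TSO = {20}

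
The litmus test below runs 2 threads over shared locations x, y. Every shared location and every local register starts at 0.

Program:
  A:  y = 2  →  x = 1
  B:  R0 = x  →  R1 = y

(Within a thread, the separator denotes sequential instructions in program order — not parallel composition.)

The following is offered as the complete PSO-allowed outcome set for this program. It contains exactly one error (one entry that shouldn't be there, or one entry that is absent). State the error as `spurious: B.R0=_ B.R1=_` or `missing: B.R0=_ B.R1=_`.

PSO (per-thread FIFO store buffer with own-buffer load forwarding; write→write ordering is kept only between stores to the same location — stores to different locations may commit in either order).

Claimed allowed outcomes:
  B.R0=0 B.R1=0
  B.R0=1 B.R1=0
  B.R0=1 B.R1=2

missing: B.R0=0 B.R1=2

outcome vector order: (B.R0,B.R1)
PSO (4): 0/0, 0/2, 1/0, 1/2
PSO∖claimed = {0/2}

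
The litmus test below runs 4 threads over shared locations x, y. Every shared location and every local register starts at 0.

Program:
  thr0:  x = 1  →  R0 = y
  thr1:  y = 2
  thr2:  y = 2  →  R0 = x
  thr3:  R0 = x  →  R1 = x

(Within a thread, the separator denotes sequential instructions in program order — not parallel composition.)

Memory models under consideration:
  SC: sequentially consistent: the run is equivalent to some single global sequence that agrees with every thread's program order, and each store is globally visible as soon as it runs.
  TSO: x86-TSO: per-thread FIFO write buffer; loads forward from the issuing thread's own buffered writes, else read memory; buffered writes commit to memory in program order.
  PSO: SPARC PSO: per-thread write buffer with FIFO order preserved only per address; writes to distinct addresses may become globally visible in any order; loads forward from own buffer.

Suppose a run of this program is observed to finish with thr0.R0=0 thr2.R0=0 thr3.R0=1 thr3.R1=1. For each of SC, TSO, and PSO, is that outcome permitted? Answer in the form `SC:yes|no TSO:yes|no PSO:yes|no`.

SC:no TSO:yes PSO:yes

outcome vector order: (thr0.R0,thr2.R0,thr3.R0,thr3.R1)
under SC → (0,1,0,0); (0,1,0,1); (0,1,1,1); (2,0,0,0); (2,0,0,1); (2,0,1,1); (2,1,0,0); (2,1,0,1); (2,1,1,1)
under TSO → (0,0,0,0); (0,0,0,1); (0,0,1,1); (0,1,0,0); (0,1,0,1); (0,1,1,1); (2,0,0,0); (2,0,0,1); (2,0,1,1); (2,1,0,0); (2,1,0,1); (2,1,1,1)
under PSO → (0,0,0,0); (0,0,0,1); (0,0,1,1); (0,1,0,0); (0,1,0,1); (0,1,1,1); (2,0,0,0); (2,0,0,1); (2,0,1,1); (2,1,0,0); (2,1,0,1); (2,1,1,1)
target (0,0,1,1) ∈ {TSO,PSO}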